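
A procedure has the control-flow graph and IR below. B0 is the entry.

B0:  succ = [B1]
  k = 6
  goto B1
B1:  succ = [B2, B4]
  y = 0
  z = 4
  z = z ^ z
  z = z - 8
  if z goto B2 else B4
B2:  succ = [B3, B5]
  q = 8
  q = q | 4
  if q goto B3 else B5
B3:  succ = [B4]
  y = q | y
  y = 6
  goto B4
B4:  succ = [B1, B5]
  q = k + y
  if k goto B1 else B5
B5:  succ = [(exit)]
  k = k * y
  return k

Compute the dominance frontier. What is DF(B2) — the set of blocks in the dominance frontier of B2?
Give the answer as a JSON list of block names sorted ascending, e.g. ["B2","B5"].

Answer: ["B4", "B5"]

Derivation:
idom tree: B1←B0 B2←B1 B3←B2 B4←B1 B5←B1
Join-block Dom:
  B1: preds {B0,B4}: {B0} ∩ {B0,B1,B4} = {B0}; idom=B0
  B4: preds {B1,B3}: {B0,B1} ∩ {B0,B1,B2,B3} = {B0,B1}; idom=B1
  B5: preds {B2,B4}: {B0,B1,B2} ∩ {B0,B1,B4} = {B0,B1}; idom=B1

Frontier:
  B1←B0: walk · to B0
  B1←B4: walk B4→B1 to B0
  B4←B1: walk · to B1
  B4←B3: walk B3→B2 to B1
  B5←B2: walk B2 to B1
  B5←B4: walk B4 to B1
  B0 → ∅
  B1 → {B1}
  B2 → {B4,B5}
  B3 → {B4}
  B4 → {B1,B5}
  B5 → ∅

DF(B2) = ["B4", "B5"]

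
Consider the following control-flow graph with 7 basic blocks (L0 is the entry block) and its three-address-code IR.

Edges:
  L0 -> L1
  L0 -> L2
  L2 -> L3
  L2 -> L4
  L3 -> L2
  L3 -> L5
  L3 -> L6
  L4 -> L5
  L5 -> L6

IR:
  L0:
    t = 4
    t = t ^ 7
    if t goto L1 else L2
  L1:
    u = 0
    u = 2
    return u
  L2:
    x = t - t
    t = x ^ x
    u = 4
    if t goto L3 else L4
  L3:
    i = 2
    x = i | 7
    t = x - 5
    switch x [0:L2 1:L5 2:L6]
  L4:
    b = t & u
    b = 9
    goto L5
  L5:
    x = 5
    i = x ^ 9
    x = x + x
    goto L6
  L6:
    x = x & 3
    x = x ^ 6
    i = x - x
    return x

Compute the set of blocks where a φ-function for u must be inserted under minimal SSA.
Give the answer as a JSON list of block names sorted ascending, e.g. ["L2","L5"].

Answer: ["L2"]

Derivation:
idom tree: L1←L0 L2←L0 L3←L2 L4←L2 L5←L2 L6←L2
Dom∩ at merges:
  L2: preds {L0,L3}: {L0} ∩ {L0,L2,L3} = {L0}; idom=L0
  L5: preds {L3,L4}: {L0,L2,L3} ∩ {L0,L2,L4} = {L0,L2}; idom=L2
  L6: preds {L3,L5}: {L0,L2,L3} ∩ {L0,L2,L5} = {L0,L2}; idom=L2

Frontier:
  L2←L0: walk · to L0
  L2←L3: walk L3→L2 to L0
  L5←L3: walk L3 to L2
  L5←L4: walk L4 to L2
  L6←L3: walk L3 to L2
  L6←L5: walk L5 to L2
  L0: DF=∅
  L1: DF=∅
  L2: DF={L2}
  L3: DF={L2,L5,L6}
  L4: DF={L5}
  L5: DF={L6}
  L6: DF=∅

φ for u: defs {L1,L2}
  DF⁺ = {L2}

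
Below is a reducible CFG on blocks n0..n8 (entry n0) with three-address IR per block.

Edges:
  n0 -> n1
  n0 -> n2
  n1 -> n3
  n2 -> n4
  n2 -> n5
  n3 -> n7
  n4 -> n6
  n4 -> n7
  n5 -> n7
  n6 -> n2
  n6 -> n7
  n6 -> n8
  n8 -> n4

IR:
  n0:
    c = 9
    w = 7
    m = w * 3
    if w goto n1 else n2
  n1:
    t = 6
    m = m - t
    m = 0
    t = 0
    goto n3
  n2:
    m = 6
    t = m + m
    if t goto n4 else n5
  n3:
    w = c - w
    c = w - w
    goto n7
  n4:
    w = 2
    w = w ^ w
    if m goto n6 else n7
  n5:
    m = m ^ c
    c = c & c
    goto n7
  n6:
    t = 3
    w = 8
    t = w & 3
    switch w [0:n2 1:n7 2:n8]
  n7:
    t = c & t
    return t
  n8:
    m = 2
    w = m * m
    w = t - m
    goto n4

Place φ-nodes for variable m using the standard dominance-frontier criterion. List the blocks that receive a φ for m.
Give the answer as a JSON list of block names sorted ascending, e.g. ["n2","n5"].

Answer: ["n2", "n4", "n7"]

Derivation:
idom tree: n1←n0 n2←n0 n3←n1 n4←n2 n5←n2 n6←n4 n7←n0 n8←n6
Join-block Dom:
  n2: preds {n0,n6}: {n0} ∩ {n0,n2,n4,n6} = {n0}; idom=n0
  n4: preds {n2,n8}: {n0,n2} ∩ {n0,n2,n4,n6,n8} = {n0,n2}; idom=n2
  n7: preds {n3,n4,n5,n6}: {n0,n1,n3} ∩ {n0,n2,n4} ∩ {n0,n2,n5} ∩ {n0,n2,n4,n6} = {n0}; idom=n0

Frontier:
  join n2 pred n0: · stop@n0
  join n2 pred n6: n6→n4→n2 stop@n0
  join n4 pred n2: · stop@n2
  join n4 pred n8: n8→n6→n4 stop@n2
  join n7 pred n3: n3→n1 stop@n0
  join n7 pred n4: n4→n2 stop@n0
  join n7 pred n5: n5→n2 stop@n0
  join n7 pred n6: n6→n4→n2 stop@n0
  DF(n0)=∅
  DF(n1)={n7}
  DF(n2)={n2,n7}
  DF(n3)={n7}
  DF(n4)={n2,n4,n7}
  DF(n5)={n7}
  DF(n6)={n2,n4,n7}
  DF(n7)=∅
  DF(n8)={n4}

φ for m: defs {n0,n1,n2,n5,n8}
  DF⁺ = {n2,n4,n7}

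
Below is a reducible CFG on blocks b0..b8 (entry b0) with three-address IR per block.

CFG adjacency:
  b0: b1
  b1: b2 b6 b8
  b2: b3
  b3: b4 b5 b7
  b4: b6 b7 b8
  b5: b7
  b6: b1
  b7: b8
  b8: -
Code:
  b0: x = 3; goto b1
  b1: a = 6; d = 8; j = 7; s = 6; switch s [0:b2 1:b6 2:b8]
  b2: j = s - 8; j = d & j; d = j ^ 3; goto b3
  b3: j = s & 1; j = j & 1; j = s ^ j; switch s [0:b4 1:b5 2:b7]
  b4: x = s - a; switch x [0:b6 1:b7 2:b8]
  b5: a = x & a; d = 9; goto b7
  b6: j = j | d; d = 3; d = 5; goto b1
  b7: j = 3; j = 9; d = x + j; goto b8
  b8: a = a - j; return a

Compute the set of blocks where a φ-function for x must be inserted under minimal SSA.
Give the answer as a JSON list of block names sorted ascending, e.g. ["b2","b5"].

idom tree: b1←b0 b2←b1 b3←b2 b4←b3 b5←b3 b6←b1 b7←b3 b8←b1
Dom at joins:
  b1: preds {b0,b6}: {b0} ∩ {b0,b1,b6} = {b0}; idom=b0
  b6: preds {b1,b4}: {b0,b1} ∩ {b0,b1,b2,b3,b4} = {b0,b1}; idom=b1
  b7: preds {b3,b4,b5}: {b0,b1,b2,b3} ∩ {b0,b1,b2,b3,b4} ∩ {b0,b1,b2,b3,b5} = {b0,b1,b2,b3}; idom=b3
  b8: preds {b1,b4,b7}: {b0,b1} ∩ {b0,b1,b2,b3,b4} ∩ {b0,b1,b2,b3,b7} = {b0,b1}; idom=b1

DF derivation:
  b1←b0: walk · to b0
  b1←b6: walk b6→b1 to b0
  b6←b1: walk · to b1
  b6←b4: walk b4→b3→b2 to b1
  b7←b3: walk · to b3
  b7←b4: walk b4 to b3
  b7←b5: walk b5 to b3
  b8←b1: walk · to b1
  b8←b4: walk b4→b3→b2 to b1
  b8←b7: walk b7→b3→b2 to b1
  b0: DF=∅
  b1: DF={b1}
  b2: DF={b6,b8}
  b3: DF={b6,b8}
  b4: DF={b6,b7,b8}
  b5: DF={b7}
  b6: DF={b1}
  b7: DF={b8}
  b8: DF=∅

φ for x: defs {b0,b4}
  DF⁺ = {b1,b6,b7,b8}

Answer: ["b1", "b6", "b7", "b8"]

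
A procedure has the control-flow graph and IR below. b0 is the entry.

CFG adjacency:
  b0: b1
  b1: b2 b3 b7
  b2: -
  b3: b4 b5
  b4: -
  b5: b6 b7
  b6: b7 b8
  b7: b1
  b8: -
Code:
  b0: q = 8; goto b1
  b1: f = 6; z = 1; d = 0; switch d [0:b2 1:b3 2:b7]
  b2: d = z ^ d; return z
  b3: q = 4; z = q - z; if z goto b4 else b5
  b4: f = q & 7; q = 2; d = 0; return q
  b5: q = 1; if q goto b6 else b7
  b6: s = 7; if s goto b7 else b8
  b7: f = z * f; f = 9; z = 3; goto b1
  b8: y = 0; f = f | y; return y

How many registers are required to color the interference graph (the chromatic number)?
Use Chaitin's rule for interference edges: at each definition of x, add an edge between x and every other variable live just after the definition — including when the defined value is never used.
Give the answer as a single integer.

Per-block:
  b0 def {q} use ∅
  b1 def {d,f,z} use ∅
  b2 def {d} use {d,z}
  b3 def {q,z} use {z}
  b4 def {d,f,q} use {q}
  b5 def {q} use ∅
  b6 def {s} use ∅
  b7 def {f,z} use {f,z}
  b8 def {f,y} use {f}

Live sets:
  b0: in=∅ out=∅
  b1: in=∅ out={d,f,z}
  b2: in={d,z} out=∅
  b3: in={f,z} out={f,q,z}
  b4: in={q} out=∅
  b5: in={f,z} out={f,z}
  b6: in={f,z} out={f,z}
  b7: in={f,z} out=∅
  b8: in={f} out=∅

Interfere edges:
  d: {f,q,z}
  f: {d,q,s,y,z}
  q: {d,f,z}
  s: {f,z}
  y: {f}
  z: {d,f,q,s}

Colouring:
  {d,f,q,z} pairwise interfere (4-clique) ⇒ χ ≥ 4
  4-colouring: R0={f}  R1={y,z}  R2={d,s}  R3={q}
  χ = 4

Answer: 4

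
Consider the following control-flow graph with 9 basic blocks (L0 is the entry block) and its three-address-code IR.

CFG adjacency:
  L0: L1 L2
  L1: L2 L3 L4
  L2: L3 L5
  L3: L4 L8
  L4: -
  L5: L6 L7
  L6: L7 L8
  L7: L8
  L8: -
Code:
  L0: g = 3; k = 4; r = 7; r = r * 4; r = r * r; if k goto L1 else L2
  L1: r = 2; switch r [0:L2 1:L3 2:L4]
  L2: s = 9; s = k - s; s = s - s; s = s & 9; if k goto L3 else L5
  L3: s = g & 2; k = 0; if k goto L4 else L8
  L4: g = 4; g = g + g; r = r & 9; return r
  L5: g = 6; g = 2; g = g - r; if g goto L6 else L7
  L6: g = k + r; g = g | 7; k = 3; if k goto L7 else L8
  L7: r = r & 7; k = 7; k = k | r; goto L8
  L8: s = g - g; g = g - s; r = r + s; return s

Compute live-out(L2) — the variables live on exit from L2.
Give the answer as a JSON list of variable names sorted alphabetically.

Block summaries:
  L0: {g,k,r} / ∅
  L1: {r} / ∅
  L2: {s} / {k}
  L3: {k,s} / {g}
  L4: {g,r} / {r}
  L5: {g} / {r}
  L6: {g,k} / {k,r}
  L7: {k,r} / {r}
  L8: {g,r,s} / {g,r}

Backward fixpoint:
  L0 li=∅ lo={g,k,r}
  L1 li={g,k} lo={g,k,r}
  L2 li={g,k,r} lo={g,k,r}
  L3 li={g,r} lo={g,r}
  L4 li={r} lo=∅
  L5 li={k,r} lo={g,k,r}
  L6 li={k,r} lo={g,r}
  L7 li={g,r} lo={g,r}
  L8 li={g,r} lo=∅

live-out(L2) = ["g", "k", "r"]

Answer: ["g", "k", "r"]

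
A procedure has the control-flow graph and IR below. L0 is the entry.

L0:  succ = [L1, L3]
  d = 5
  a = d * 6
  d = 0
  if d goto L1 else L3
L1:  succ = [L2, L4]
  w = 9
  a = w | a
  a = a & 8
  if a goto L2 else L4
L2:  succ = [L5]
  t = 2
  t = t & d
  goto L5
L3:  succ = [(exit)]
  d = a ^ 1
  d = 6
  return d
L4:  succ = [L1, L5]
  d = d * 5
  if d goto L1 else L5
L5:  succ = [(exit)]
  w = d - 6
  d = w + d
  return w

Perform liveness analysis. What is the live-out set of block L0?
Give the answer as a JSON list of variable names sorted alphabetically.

Answer: ["a", "d"]

Analysis:
def/use:
  L0: def={a,d} ue=∅
  L1: def={a,w} ue={a}
  L2: def={t} ue={d}
  L3: def={d} ue={a}
  L4: def={d} ue={d}
  L5: def={d,w} ue={d}

Backward fixpoint:
  L0 li=∅ lo={a,d}
  L1 li={a,d} lo={a,d}
  L2 li={d} lo={d}
  L3 li={a} lo=∅
  L4 li={a,d} lo={a,d}
  L5 li={d} lo=∅

live-out(L0) = ["a", "d"]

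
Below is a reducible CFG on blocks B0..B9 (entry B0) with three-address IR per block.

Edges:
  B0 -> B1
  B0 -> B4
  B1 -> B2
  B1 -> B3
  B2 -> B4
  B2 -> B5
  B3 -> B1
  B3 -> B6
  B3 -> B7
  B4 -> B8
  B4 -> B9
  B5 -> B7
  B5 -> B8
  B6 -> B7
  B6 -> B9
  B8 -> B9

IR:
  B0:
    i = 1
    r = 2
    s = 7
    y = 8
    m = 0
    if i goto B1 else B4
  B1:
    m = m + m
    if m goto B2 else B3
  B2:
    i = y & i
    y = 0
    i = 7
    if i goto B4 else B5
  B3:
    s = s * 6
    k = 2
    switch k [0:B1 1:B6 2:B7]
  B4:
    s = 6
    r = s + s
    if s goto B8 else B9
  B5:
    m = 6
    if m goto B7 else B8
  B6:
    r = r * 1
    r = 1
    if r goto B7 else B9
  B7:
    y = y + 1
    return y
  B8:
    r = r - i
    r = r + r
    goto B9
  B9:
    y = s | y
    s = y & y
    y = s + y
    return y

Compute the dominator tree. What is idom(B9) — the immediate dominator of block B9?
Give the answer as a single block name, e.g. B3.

idom tree: B1←B0 B2←B1 B3←B1 B4←B0 B5←B2 B6←B3 B7←B1 B8←B0 B9←B0
Dom at joins:
  B1: preds {B0,B3}: {B0} ∩ {B0,B1,B3} = {B0}; idom=B0
  B4: preds {B0,B2}: {B0} ∩ {B0,B1,B2} = {B0}; idom=B0
  B7: preds {B3,B5,B6}: {B0,B1,B3} ∩ {B0,B1,B2,B5} ∩ {B0,B1,B3,B6} = {B0,B1}; idom=B1
  B8: preds {B4,B5}: {B0,B4} ∩ {B0,B1,B2,B5} = {B0}; idom=B0
  B9: preds {B4,B6,B8}: {B0,B4} ∩ {B0,B1,B3,B6} ∩ {B0,B8} = {B0}; idom=B0

idom(B9) = B0

Answer: B0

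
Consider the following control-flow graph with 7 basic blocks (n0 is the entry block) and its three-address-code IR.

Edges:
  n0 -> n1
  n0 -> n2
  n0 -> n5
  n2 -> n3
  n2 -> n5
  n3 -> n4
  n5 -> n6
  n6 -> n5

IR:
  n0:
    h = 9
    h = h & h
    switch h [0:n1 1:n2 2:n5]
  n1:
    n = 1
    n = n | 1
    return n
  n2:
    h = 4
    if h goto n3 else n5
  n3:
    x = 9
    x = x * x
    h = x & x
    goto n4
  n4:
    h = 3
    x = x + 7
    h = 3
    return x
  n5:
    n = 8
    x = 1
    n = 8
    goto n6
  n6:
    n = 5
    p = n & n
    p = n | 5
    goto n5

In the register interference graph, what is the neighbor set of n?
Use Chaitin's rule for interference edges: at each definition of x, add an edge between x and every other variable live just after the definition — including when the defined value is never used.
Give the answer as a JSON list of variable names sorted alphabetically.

Block summaries:
  n0: {h} / ∅
  n1: {n} / ∅
  n2: {h} / ∅
  n3: {h,x} / ∅
  n4: {h,x} / {x}
  n5: {n,x} / ∅
  n6: {n,p} / ∅

Live sets:
  live n0: ∅→∅
  live n1: ∅→∅
  live n2: ∅→∅
  live n3: ∅→{x}
  live n4: {x}→∅
  live n5: ∅→∅
  live n6: ∅→∅

Interference:
  h↔{x}
  n↔{p}
  p↔{n}
  x↔{h}

N(n) = ["p"]

Answer: ["p"]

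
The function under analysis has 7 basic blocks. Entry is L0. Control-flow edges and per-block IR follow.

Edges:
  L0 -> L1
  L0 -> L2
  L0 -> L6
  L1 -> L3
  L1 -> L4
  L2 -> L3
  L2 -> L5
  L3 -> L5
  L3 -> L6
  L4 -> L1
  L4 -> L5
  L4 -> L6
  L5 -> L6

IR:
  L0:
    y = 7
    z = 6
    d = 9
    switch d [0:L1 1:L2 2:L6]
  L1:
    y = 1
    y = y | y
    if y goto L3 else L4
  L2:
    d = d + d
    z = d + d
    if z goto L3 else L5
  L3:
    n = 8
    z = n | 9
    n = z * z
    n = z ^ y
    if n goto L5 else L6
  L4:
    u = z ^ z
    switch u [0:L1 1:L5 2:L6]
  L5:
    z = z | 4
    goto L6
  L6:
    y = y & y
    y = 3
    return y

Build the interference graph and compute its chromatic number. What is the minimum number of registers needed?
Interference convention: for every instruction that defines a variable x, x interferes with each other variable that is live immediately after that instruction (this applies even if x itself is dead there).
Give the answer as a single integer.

Answer: 3

Derivation:
Block summaries:
  L0: {d,y,z} / ∅
  L1: {y} / ∅
  L2: {d,z} / {d}
  L3: {n,z} / {y}
  L4: {u} / {z}
  L5: {z} / {z}
  L6: {y} / {y}

Live sets:
  L0 li=∅ lo={d,y,z}
  L1 li={z} lo={y,z}
  L2 li={d,y} lo={y,z}
  L3 li={y} lo={y,z}
  L4 li={y,z} lo={y,z}
  L5 li={y,z} lo={y}
  L6 li={y} lo=∅

Interfere edges:
  d — {y,z}
  n — {y,z}
  u — {y,z}
  y — {d,n,u,z}
  z — {d,n,u,y}

Chromatic number:
  {d,y,z} pairwise interfere (3-clique) ⇒ χ ≥ 3
  3-colouring: c0={y}  c1={z}  c2={d,n,u}
  χ = 3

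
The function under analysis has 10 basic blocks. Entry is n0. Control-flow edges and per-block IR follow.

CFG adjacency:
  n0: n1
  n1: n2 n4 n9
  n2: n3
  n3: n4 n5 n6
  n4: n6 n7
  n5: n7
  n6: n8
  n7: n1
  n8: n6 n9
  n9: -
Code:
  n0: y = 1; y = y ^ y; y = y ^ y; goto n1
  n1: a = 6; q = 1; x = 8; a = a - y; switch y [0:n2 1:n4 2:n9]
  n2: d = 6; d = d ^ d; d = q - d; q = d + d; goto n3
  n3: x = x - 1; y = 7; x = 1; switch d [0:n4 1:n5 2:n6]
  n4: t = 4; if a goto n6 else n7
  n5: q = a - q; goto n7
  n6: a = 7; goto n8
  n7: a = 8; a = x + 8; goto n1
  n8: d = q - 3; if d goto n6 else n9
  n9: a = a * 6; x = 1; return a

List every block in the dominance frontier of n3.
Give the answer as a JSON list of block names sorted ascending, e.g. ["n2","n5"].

Answer: ["n4", "n6", "n7"]

Derivation:
idom tree: n1←n0 n2←n1 n3←n2 n4←n1 n5←n3 n6←n1 n7←n1 n8←n6 n9←n1
Join-block Dom:
  n1: preds {n0,n7}: {n0} ∩ {n0,n1,n7} = {n0}; idom=n0
  n4: preds {n1,n3}: {n0,n1} ∩ {n0,n1,n2,n3} = {n0,n1}; idom=n1
  n6: preds {n3,n4,n8}: {n0,n1,n2,n3} ∩ {n0,n1,n4} ∩ {n0,n1,n6,n8} = {n0,n1}; idom=n1
  n7: preds {n4,n5}: {n0,n1,n4} ∩ {n0,n1,n2,n3,n5} = {n0,n1}; idom=n1
  n9: preds {n1,n8}: {n0,n1} ∩ {n0,n1,n6,n8} = {n0,n1}; idom=n1

DF derivation:
  n1←n0: walk · to n0
  n1←n7: walk n7→n1 to n0
  n4←n1: walk · to n1
  n4←n3: walk n3→n2 to n1
  n6←n3: walk n3→n2 to n1
  n6←n4: walk n4 to n1
  n6←n8: walk n8→n6 to n1
  n7←n4: walk n4 to n1
  n7←n5: walk n5→n3→n2 to n1
  n9←n1: walk · to n1
  n9←n8: walk n8→n6 to n1
  DF(n0)=∅
  DF(n1)={n1}
  DF(n2)={n4,n6,n7}
  DF(n3)={n4,n6,n7}
  DF(n4)={n6,n7}
  DF(n5)={n7}
  DF(n6)={n6,n9}
  DF(n7)={n1}
  DF(n8)={n6,n9}
  DF(n9)=∅

DF(n3) = ["n4", "n6", "n7"]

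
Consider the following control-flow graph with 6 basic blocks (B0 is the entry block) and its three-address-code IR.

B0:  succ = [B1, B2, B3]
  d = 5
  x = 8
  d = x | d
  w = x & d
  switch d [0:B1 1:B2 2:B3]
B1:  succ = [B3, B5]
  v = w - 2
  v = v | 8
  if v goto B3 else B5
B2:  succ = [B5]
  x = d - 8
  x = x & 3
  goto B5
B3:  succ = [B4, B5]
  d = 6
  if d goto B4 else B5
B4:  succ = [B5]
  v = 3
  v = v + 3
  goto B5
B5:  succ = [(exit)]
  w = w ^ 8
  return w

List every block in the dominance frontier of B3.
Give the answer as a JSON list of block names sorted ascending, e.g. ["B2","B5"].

Answer: ["B5"]

Derivation:
idom tree: B1←B0 B2←B0 B3←B0 B4←B3 B5←B0
Dom at joins:
  B3: preds {B0,B1}: {B0} ∩ {B0,B1} = {B0}; idom=B0
  B5: preds {B1,B2,B3,B4}: {B0,B1} ∩ {B0,B2} ∩ {B0,B3} ∩ {B0,B3,B4} = {B0}; idom=B0

Frontier:
  join B3 pred B0: · stop@B0
  join B3 pred B1: B1 stop@B0
  join B5 pred B1: B1 stop@B0
  join B5 pred B2: B2 stop@B0
  join B5 pred B3: B3 stop@B0
  join B5 pred B4: B4→B3 stop@B0
  DF(B0)=∅
  DF(B1)={B3,B5}
  DF(B2)={B5}
  DF(B3)={B5}
  DF(B4)={B5}
  DF(B5)=∅

DF(B3) = ["B5"]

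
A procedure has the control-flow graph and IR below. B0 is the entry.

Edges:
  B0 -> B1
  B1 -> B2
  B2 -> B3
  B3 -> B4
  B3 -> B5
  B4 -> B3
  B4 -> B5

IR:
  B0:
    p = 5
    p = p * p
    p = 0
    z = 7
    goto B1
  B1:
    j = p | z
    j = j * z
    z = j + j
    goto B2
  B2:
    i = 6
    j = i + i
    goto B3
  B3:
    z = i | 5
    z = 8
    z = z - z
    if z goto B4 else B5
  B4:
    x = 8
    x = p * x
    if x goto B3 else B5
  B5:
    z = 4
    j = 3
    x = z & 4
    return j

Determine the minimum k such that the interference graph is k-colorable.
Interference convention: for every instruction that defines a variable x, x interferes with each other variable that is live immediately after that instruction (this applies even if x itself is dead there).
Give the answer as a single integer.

Answer: 4

Working:
Per-block:
  B0: {p,z} / ∅
  B1: {j,z} / {p,z}
  B2: {i,j} / ∅
  B3: {z} / {i}
  B4: {x} / {p}
  B5: {j,x,z} / ∅

Liveness:
  live B0: ∅→{p,z}
  live B1: {p,z}→{p}
  live B2: {p}→{i,p}
  live B3: {i,p}→{i,p}
  live B4: {i,p}→{i,p}
  live B5: ∅→∅

Interfere edges:
  i: {j,p,x,z}
  j: {i,p,x,z}
  p: {i,j,x,z}
  x: {i,j,p}
  z: {i,j,p}

Chromatic number:
  clique {i,j,p,x} ⇒ need ≥ 4
  4-colouring: R0={i}  R1={j}  R2={p}  R3={x,z}
  χ = 4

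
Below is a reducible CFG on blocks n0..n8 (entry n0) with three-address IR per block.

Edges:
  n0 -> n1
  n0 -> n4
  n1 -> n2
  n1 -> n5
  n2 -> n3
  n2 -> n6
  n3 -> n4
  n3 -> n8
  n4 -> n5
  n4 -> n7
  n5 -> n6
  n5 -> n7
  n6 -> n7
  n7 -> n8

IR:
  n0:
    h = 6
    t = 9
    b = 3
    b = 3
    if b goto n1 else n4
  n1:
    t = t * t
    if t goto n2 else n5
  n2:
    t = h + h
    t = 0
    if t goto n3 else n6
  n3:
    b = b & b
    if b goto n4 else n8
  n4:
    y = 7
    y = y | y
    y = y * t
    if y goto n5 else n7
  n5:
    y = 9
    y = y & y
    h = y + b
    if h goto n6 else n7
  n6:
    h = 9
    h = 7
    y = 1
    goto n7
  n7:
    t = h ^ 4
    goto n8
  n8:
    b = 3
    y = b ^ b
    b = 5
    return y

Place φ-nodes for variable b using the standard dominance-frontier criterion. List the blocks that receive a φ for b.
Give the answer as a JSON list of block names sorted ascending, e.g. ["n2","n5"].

idom tree: n1←n0 n2←n1 n3←n2 n4←n0 n5←n0 n6←n0 n7←n0 n8←n0
Dom∩ at merges:
  n4: preds {n0,n3}: {n0} ∩ {n0,n1,n2,n3} = {n0}; idom=n0
  n5: preds {n1,n4}: {n0,n1} ∩ {n0,n4} = {n0}; idom=n0
  n6: preds {n2,n5}: {n0,n1,n2} ∩ {n0,n5} = {n0}; idom=n0
  n7: preds {n4,n5,n6}: {n0,n4} ∩ {n0,n5} ∩ {n0,n6} = {n0}; idom=n0
  n8: preds {n3,n7}: {n0,n1,n2,n3} ∩ {n0,n7} = {n0}; idom=n0

DF walk-up:
  join n4 pred n0: · stop@n0
  join n4 pred n3: n3→n2→n1 stop@n0
  join n5 pred n1: n1 stop@n0
  join n5 pred n4: n4 stop@n0
  join n6 pred n2: n2→n1 stop@n0
  join n6 pred n5: n5 stop@n0
  join n7 pred n4: n4 stop@n0
  join n7 pred n5: n5 stop@n0
  join n7 pred n6: n6 stop@n0
  join n8 pred n3: n3→n2→n1 stop@n0
  join n8 pred n7: n7 stop@n0
  n0: DF=∅
  n1: DF={n4,n5,n6,n8}
  n2: DF={n4,n6,n8}
  n3: DF={n4,n8}
  n4: DF={n5,n7}
  n5: DF={n6,n7}
  n6: DF={n7}
  n7: DF={n8}
  n8: DF=∅

φ for b: defs {n0,n3,n8}
  DF⁺ = {n4,n5,n6,n7,n8}

Answer: ["n4", "n5", "n6", "n7", "n8"]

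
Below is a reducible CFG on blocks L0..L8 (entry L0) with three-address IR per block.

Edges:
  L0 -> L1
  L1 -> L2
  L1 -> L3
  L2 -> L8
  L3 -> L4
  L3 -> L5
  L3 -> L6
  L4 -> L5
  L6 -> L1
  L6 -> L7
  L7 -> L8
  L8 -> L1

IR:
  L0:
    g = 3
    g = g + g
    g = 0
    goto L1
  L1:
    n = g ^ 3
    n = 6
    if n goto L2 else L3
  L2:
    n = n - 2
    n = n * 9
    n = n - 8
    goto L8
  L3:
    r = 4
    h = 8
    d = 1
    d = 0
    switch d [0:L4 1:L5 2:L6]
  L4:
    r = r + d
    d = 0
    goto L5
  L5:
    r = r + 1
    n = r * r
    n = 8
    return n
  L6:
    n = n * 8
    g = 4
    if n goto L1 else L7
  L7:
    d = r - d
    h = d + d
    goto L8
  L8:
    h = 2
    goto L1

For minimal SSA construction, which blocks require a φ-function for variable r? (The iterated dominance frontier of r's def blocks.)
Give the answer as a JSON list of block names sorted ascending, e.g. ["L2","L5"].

idom tree: L1←L0 L2←L1 L3←L1 L4←L3 L5←L3 L6←L3 L7←L6 L8←L1
Dom∩ at merges:
  L1: preds {L0,L6,L8}: {L0} ∩ {L0,L1,L3,L6} ∩ {L0,L1,L8} = {L0}; idom=L0
  L5: preds {L3,L4}: {L0,L1,L3} ∩ {L0,L1,L3,L4} = {L0,L1,L3}; idom=L3
  L8: preds {L2,L7}: {L0,L1,L2} ∩ {L0,L1,L3,L6,L7} = {L0,L1}; idom=L1

Frontier:
  L1←L0: walk · to L0
  L1←L6: walk L6→L3→L1 to L0
  L1←L8: walk L8→L1 to L0
  L5←L3: walk · to L3
  L5←L4: walk L4 to L3
  L8←L2: walk L2 to L1
  L8←L7: walk L7→L6→L3 to L1
  L0 → ∅
  L1 → {L1}
  L2 → {L8}
  L3 → {L1,L8}
  L4 → {L5}
  L5 → ∅
  L6 → {L1,L8}
  L7 → {L8}
  L8 → {L1}

φ for r: defs {L3,L4,L5}
  DF⁺ = {L1,L5,L8}

Answer: ["L1", "L5", "L8"]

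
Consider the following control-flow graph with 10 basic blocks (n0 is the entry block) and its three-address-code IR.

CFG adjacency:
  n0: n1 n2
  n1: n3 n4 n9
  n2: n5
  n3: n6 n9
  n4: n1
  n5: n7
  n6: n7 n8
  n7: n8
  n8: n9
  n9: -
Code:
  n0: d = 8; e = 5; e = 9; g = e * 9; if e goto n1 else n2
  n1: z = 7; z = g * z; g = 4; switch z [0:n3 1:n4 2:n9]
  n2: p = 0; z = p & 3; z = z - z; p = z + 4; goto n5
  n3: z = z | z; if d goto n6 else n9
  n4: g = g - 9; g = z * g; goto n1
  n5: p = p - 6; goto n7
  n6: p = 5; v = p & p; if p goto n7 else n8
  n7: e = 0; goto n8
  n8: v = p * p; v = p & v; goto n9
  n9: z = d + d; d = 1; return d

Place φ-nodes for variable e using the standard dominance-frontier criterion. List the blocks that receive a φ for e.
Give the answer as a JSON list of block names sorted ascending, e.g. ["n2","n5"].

Answer: ["n8", "n9"]

Derivation:
idom tree: n1←n0 n2←n0 n3←n1 n4←n1 n5←n2 n6←n3 n7←n0 n8←n0 n9←n0
Dom at joins:
  n1: preds {n0,n4}: {n0} ∩ {n0,n1,n4} = {n0}; idom=n0
  n7: preds {n5,n6}: {n0,n2,n5} ∩ {n0,n1,n3,n6} = {n0}; idom=n0
  n8: preds {n6,n7}: {n0,n1,n3,n6} ∩ {n0,n7} = {n0}; idom=n0
  n9: preds {n1,n3,n8}: {n0,n1} ∩ {n0,n1,n3} ∩ {n0,n8} = {n0}; idom=n0

DF derivation:
  n1←n0: walk · to n0
  n1←n4: walk n4→n1 to n0
  n7←n5: walk n5→n2 to n0
  n7←n6: walk n6→n3→n1 to n0
  n8←n6: walk n6→n3→n1 to n0
  n8←n7: walk n7 to n0
  n9←n1: walk n1 to n0
  n9←n3: walk n3→n1 to n0
  n9←n8: walk n8 to n0
  n0 → ∅
  n1 → {n1,n7,n8,n9}
  n2 → {n7}
  n3 → {n7,n8,n9}
  n4 → {n1}
  n5 → {n7}
  n6 → {n7,n8}
  n7 → {n8}
  n8 → {n9}
  n9 → ∅

φ for e: defs {n0,n7}
  DF⁺ = {n8,n9}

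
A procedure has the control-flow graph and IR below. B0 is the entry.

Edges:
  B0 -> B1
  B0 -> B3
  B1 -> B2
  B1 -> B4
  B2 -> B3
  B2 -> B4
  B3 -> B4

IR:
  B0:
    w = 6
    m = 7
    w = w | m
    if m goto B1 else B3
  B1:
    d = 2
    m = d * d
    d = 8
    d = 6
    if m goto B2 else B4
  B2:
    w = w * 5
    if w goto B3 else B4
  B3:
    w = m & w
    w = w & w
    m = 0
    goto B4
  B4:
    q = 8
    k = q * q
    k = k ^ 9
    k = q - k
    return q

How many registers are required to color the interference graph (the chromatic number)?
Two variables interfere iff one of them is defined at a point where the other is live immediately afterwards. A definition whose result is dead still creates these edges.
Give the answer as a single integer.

Block summaries:
  B0: def={m,w} ue=∅
  B1: def={d,m} ue=∅
  B2: def={w} ue={w}
  B3: def={m,w} ue={m,w}
  B4: def={k,q} ue=∅

Live sets:
  live B0: ∅→{m,w}
  live B1: {w}→{m,w}
  live B2: {m,w}→{m,w}
  live B3: {m,w}→∅
  live B4: ∅→∅

Conflict graph:
  d: {m,w}
  k: {q}
  m: {d,w}
  q: {k}
  w: {d,m}

Colouring:
  lower bound: {d,m,w} mutually conflict ⇒ χ ≥ 3
  3-colouring: r0={d,k}  r1={m,q}  r2={w}
  χ = 3

Answer: 3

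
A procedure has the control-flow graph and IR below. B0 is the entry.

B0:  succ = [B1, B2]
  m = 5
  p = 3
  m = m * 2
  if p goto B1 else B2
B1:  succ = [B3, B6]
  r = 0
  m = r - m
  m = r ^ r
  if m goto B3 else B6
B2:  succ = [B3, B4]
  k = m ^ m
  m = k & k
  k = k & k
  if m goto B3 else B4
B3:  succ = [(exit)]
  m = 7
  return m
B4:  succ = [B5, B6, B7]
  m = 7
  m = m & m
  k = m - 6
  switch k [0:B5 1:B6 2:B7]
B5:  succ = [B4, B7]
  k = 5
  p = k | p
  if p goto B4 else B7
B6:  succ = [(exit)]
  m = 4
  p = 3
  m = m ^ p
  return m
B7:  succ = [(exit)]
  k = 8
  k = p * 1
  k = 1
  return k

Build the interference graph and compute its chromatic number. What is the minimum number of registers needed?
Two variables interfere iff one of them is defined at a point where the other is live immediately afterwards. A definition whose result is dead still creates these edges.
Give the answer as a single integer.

def/use:
  B0 def {m,p} use ∅
  B1 def {m,r} use {m}
  B2 def {k,m} use {m}
  B3 def {m} use ∅
  B4 def {k,m} use ∅
  B5 def {k,p} use {p}
  B6 def {m,p} use ∅
  B7 def {k} use {p}

Backward fixpoint:
  live B0: ∅→{m,p}
  live B1: {m}→∅
  live B2: {m,p}→{p}
  live B3: ∅→∅
  live B4: {p}→{p}
  live B5: {p}→{p}
  live B6: ∅→∅
  live B7: {p}→∅

Interfere edges:
  k — {m,p}
  m — {k,p,r}
  p — {k,m}
  r — {m}

Registers:
  lower bound: {k,m,p} mutually conflict ⇒ χ ≥ 3
  3-colouring: c0={m}  c1={k,r}  c2={p}
  χ = 3

Answer: 3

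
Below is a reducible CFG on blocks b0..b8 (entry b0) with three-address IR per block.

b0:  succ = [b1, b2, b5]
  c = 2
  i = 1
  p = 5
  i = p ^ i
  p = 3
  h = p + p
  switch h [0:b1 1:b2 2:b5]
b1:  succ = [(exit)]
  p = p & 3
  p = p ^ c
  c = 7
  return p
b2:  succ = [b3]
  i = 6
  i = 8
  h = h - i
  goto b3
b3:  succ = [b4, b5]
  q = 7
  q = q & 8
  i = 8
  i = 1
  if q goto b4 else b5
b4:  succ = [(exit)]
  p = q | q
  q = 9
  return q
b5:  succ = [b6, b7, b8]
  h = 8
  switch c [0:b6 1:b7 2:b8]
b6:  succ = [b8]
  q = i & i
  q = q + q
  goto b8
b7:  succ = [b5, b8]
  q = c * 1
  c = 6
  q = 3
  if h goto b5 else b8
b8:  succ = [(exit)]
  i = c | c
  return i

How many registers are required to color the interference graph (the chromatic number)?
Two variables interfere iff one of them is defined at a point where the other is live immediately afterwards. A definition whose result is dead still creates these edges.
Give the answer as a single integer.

def/use:
  b0: def={c,h,i,p} ue=∅
  b1: def={c,p} ue={c,p}
  b2: def={h,i} ue={h}
  b3: def={i,q} ue=∅
  b4: def={p,q} ue={q}
  b5: def={h} ue={c}
  b6: def={q} ue={i}
  b7: def={c,q} ue={c,h}
  b8: def={i} ue={c}

Live sets:
  b0 li=∅ lo={c,h,i,p}
  b1 li={c,p} lo=∅
  b2 li={c,h} lo={c}
  b3 li={c} lo={c,i,q}
  b4 li={q} lo=∅
  b5 li={c,i} lo={c,h,i}
  b6 li={c,i} lo={c}
  b7 li={c,h,i} lo={c,i}
  b8 li={c} lo=∅

Interference:
  c — {h,i,p,q}
  h — {c,i,p,q}
  i — {c,h,p,q}
  p — {c,h,i}
  q — {c,h,i}

Registers:
  clique {c,h,i,p} ⇒ need ≥ 4
  assign c→c0 h→c1 i→c2 p→c3 q→c3 — no edge inside a register ⇒ χ ≤ 4
  χ = 4

Answer: 4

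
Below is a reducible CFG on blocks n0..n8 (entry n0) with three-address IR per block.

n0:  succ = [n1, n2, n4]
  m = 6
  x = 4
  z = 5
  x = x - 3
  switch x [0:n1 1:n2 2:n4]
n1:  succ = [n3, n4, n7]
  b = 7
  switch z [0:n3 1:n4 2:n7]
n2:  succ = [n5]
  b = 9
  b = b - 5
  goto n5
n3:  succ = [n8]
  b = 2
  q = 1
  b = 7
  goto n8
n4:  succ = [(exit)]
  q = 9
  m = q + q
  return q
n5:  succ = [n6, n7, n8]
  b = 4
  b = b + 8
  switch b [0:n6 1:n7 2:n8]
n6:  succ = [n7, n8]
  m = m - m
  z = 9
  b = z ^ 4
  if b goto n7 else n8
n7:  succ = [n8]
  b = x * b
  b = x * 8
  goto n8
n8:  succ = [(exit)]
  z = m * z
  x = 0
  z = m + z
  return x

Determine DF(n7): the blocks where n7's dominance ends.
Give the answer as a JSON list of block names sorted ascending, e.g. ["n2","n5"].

idom tree: n1←n0 n2←n0 n3←n1 n4←n0 n5←n2 n6←n5 n7←n0 n8←n0
Join-block Dom:
  n4: preds {n0,n1}: {n0} ∩ {n0,n1} = {n0}; idom=n0
  n7: preds {n1,n5,n6}: {n0,n1} ∩ {n0,n2,n5} ∩ {n0,n2,n5,n6} = {n0}; idom=n0
  n8: preds {n3,n5,n6,n7}: {n0,n1,n3} ∩ {n0,n2,n5} ∩ {n0,n2,n5,n6} ∩ {n0,n7} = {n0}; idom=n0

Frontier:
  join n4 pred n0: · stop@n0
  join n4 pred n1: n1 stop@n0
  join n7 pred n1: n1 stop@n0
  join n7 pred n5: n5→n2 stop@n0
  join n7 pred n6: n6→n5→n2 stop@n0
  join n8 pred n3: n3→n1 stop@n0
  join n8 pred n5: n5→n2 stop@n0
  join n8 pred n6: n6→n5→n2 stop@n0
  join n8 pred n7: n7 stop@n0
  n0 → ∅
  n1 → {n4,n7,n8}
  n2 → {n7,n8}
  n3 → {n8}
  n4 → ∅
  n5 → {n7,n8}
  n6 → {n7,n8}
  n7 → {n8}
  n8 → ∅

DF(n7) = ["n8"]

Answer: ["n8"]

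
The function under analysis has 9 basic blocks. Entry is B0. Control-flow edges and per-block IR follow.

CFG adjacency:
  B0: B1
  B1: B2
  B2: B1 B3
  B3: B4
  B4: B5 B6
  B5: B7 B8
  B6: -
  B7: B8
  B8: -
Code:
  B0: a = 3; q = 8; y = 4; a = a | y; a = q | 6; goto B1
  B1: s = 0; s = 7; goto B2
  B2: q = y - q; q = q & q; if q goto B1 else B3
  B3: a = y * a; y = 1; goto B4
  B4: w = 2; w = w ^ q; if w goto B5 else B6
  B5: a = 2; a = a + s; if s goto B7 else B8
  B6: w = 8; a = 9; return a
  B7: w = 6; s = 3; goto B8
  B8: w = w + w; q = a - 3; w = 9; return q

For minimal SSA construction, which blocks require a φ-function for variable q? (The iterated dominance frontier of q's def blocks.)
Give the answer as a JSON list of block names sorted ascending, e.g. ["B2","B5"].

Answer: ["B1"]

Analysis:
idom tree: B1←B0 B2←B1 B3←B2 B4←B3 B5←B4 B6←B4 B7←B5 B8←B5
Join-block Dom:
  B1: preds {B0,B2}: {B0} ∩ {B0,B1,B2} = {B0}; idom=B0
  B8: preds {B5,B7}: {B0,B1,B2,B3,B4,B5} ∩ {B0,B1,B2,B3,B4,B5,B7} = {B0,B1,B2,B3,B4,B5}; idom=B5

DF walk-up:
  join B1 pred B0: · stop@B0
  join B1 pred B2: B2→B1 stop@B0
  join B8 pred B5: · stop@B5
  join B8 pred B7: B7 stop@B5
  DF(B0)=∅
  DF(B1)={B1}
  DF(B2)={B1}
  DF(B3)=∅
  DF(B4)=∅
  DF(B5)=∅
  DF(B6)=∅
  DF(B7)={B8}
  DF(B8)=∅

φ for q: defs {B0,B2,B8}
  DF⁺ = {B1}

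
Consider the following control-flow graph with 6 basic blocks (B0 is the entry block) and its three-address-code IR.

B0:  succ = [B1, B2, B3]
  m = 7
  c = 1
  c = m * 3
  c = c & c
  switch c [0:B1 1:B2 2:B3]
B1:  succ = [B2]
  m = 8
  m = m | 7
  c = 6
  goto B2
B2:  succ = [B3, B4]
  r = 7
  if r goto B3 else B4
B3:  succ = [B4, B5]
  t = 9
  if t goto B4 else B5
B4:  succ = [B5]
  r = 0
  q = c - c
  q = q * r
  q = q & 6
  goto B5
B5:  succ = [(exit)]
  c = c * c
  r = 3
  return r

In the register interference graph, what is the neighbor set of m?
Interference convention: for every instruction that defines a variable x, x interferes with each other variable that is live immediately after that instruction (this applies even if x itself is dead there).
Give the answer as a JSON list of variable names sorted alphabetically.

Per-block:
  B0: {c,m} / ∅
  B1: {c,m} / ∅
  B2: {r} / ∅
  B3: {t} / ∅
  B4: {q,r} / {c}
  B5: {c,r} / {c}

Live sets:
  B0 li=∅ lo={c}
  B1 li=∅ lo={c}
  B2 li={c} lo={c}
  B3 li={c} lo={c}
  B4 li={c} lo={c}
  B5 li={c} lo=∅

Conflict graph:
  c: {m,q,r,t}
  m: {c}
  q: {c,r}
  r: {c,q}
  t: {c}

N(m) = ["c"]

Answer: ["c"]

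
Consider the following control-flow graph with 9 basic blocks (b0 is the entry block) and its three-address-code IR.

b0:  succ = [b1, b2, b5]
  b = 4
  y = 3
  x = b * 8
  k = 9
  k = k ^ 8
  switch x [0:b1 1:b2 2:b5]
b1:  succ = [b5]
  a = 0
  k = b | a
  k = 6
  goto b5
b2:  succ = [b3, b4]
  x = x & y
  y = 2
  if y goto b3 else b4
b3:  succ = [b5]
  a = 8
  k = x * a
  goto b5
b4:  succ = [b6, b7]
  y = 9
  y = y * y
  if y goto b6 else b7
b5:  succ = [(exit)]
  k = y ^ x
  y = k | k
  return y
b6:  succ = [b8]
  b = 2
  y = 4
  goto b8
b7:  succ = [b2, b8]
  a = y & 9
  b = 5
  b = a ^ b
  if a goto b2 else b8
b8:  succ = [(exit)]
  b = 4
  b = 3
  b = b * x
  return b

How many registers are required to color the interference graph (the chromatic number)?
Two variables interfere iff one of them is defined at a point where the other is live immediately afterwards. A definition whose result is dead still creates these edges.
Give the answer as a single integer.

Answer: 4

Working:
Per-block:
  b0: def={b,k,x,y} ue=∅
  b1: def={a,k} ue={b}
  b2: def={x,y} ue={x,y}
  b3: def={a,k} ue={x}
  b4: def={y} ue=∅
  b5: def={k,y} ue={x,y}
  b6: def={b,y} ue=∅
  b7: def={a,b} ue={y}
  b8: def={b} ue={x}

Live sets:
  b0: in=∅ out={b,x,y}
  b1: in={b,x,y} out={x,y}
  b2: in={x,y} out={x,y}
  b3: in={x,y} out={x,y}
  b4: in={x} out={x,y}
  b5: in={x,y} out=∅
  b6: in={x} out={x}
  b7: in={x,y} out={x,y}
  b8: in={x} out=∅

Interfere edges:
  a — {b,x,y}
  b — {a,k,x,y}
  k — {b,x,y}
  x — {a,b,k,y}
  y — {a,b,k,x}

Colouring:
  clique {a,b,x,y} ⇒ need ≥ 4
  assign a→r3 b→r0 k→r3 x→r1 y→r2 — no edge inside a register ⇒ χ ≤ 4
  χ = 4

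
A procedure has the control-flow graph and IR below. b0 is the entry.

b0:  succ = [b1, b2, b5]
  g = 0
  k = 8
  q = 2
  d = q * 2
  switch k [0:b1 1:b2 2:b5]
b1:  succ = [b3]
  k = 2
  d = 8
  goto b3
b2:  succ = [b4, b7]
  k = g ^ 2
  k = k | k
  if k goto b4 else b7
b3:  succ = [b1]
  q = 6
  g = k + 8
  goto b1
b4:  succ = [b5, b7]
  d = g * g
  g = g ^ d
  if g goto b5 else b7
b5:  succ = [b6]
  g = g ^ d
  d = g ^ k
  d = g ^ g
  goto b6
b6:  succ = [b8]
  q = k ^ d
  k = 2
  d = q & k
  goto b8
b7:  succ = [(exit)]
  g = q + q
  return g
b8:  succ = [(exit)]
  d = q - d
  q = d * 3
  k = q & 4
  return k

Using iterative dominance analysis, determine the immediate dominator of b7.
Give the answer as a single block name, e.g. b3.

idom tree: b1←b0 b2←b0 b3←b1 b4←b2 b5←b0 b6←b5 b7←b2 b8←b6
Dom at joins:
  b1: preds {b0,b3}: {b0} ∩ {b0,b1,b3} = {b0}; idom=b0
  b5: preds {b0,b4}: {b0} ∩ {b0,b2,b4} = {b0}; idom=b0
  b7: preds {b2,b4}: {b0,b2} ∩ {b0,b2,b4} = {b0,b2}; idom=b2

idom(b7) = b2

Answer: b2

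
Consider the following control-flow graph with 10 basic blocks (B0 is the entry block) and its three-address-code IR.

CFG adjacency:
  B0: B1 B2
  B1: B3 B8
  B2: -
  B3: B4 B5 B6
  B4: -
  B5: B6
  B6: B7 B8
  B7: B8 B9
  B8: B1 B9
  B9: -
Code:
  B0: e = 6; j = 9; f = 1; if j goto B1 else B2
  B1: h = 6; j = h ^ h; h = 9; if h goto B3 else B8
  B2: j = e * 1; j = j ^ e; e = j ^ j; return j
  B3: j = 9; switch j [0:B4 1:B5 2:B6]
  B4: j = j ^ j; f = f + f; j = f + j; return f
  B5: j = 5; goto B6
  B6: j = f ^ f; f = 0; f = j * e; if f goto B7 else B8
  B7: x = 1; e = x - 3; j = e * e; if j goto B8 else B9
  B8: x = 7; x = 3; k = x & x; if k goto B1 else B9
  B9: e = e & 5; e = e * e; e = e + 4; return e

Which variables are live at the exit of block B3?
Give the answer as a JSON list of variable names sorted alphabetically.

Answer: ["e", "f", "j"]

Derivation:
Block summaries:
  B0: {e,f,j} / ∅
  B1: {h,j} / ∅
  B2: {e,j} / {e}
  B3: {j} / ∅
  B4: {f,j} / {f,j}
  B5: {j} / ∅
  B6: {f,j} / {e,f}
  B7: {e,j,x} / ∅
  B8: {k,x} / ∅
  B9: {e} / {e}

Backward fixpoint:
  B0: in=∅ out={e,f}
  B1: in={e,f} out={e,f}
  B2: in={e} out=∅
  B3: in={e,f} out={e,f,j}
  B4: in={f,j} out=∅
  B5: in={e,f} out={e,f}
  B6: in={e,f} out={e,f}
  B7: in={f} out={e,f}
  B8: in={e,f} out={e,f}
  B9: in={e} out=∅

live-out(B3) = ["e", "f", "j"]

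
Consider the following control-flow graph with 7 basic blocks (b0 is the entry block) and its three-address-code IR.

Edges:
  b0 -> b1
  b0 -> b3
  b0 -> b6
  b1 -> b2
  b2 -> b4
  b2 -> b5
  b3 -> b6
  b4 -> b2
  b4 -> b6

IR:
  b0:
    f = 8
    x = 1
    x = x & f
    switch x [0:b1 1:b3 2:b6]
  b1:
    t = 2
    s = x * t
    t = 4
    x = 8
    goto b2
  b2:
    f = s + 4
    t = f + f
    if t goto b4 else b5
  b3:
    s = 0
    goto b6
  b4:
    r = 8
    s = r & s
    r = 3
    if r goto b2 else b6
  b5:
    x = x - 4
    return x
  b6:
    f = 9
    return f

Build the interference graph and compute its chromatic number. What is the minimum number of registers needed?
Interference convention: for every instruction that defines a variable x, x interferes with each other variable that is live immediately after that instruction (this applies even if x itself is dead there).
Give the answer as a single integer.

def/use:
  b0: {f,x} / ∅
  b1: {s,t,x} / {x}
  b2: {f,t} / {s}
  b3: {s} / ∅
  b4: {r,s} / {s}
  b5: {x} / {x}
  b6: {f} / ∅

Backward fixpoint:
  live b0: ∅→{x}
  live b1: {x}→{s,x}
  live b2: {s,x}→{s,x}
  live b3: ∅→∅
  live b4: {s,x}→{s,x}
  live b5: {x}→∅
  live b6: ∅→∅

Interference:
  f↔{s,x}
  r↔{s,x}
  s↔{f,r,t,x}
  t↔{s,x}
  x↔{f,r,s,t}

Chromatic number:
  lower bound: {f,s,x} mutually conflict ⇒ χ ≥ 3
  3-colouring: c0={s}  c1={x}  c2={f,r,t}
  χ = 3

Answer: 3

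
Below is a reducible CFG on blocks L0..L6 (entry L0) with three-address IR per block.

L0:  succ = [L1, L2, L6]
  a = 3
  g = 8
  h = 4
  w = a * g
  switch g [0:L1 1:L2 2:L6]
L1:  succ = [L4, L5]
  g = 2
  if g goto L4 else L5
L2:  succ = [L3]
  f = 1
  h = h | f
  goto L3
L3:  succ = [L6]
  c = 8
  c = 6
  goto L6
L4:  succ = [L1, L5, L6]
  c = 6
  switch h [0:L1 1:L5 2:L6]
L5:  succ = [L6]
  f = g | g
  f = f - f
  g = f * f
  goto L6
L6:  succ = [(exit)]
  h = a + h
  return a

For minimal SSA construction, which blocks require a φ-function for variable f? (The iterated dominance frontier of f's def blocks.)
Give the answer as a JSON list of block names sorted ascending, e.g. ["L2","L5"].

idom tree: L1←L0 L2←L0 L3←L2 L4←L1 L5←L1 L6←L0
Dom∩ at merges:
  L1: preds {L0,L4}: {L0} ∩ {L0,L1,L4} = {L0}; idom=L0
  L5: preds {L1,L4}: {L0,L1} ∩ {L0,L1,L4} = {L0,L1}; idom=L1
  L6: preds {L0,L3,L4,L5}: {L0} ∩ {L0,L2,L3} ∩ {L0,L1,L4} ∩ {L0,L1,L5} = {L0}; idom=L0

Frontier:
  join L1 pred L0: · stop@L0
  join L1 pred L4: L4→L1 stop@L0
  join L5 pred L1: · stop@L1
  join L5 pred L4: L4 stop@L1
  join L6 pred L0: · stop@L0
  join L6 pred L3: L3→L2 stop@L0
  join L6 pred L4: L4→L1 stop@L0
  join L6 pred L5: L5→L1 stop@L0
  DF(L0)=∅
  DF(L1)={L1,L6}
  DF(L2)={L6}
  DF(L3)={L6}
  DF(L4)={L1,L5,L6}
  DF(L5)={L6}
  DF(L6)=∅

φ for f: defs {L2,L5}
  DF⁺ = {L6}

Answer: ["L6"]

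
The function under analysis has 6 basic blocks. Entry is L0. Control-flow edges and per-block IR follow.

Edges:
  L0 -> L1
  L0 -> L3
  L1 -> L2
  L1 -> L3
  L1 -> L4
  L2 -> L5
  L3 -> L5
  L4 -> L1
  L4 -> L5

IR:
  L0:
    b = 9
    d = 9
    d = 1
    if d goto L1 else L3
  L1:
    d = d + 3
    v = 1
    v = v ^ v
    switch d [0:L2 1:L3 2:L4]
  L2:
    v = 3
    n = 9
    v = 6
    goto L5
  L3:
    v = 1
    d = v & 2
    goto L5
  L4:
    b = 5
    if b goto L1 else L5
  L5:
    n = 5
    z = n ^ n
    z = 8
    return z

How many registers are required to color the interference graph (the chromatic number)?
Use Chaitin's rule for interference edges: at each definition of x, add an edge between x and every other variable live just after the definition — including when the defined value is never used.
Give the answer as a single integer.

def/use:
  L0 def {b,d} use ∅
  L1 def {d,v} use {d}
  L2 def {n,v} use ∅
  L3 def {d,v} use ∅
  L4 def {b} use ∅
  L5 def {n,z} use ∅

Backward fixpoint:
  L0 li=∅ lo={d}
  L1 li={d} lo={d}
  L2 li=∅ lo=∅
  L3 li=∅ lo=∅
  L4 li={d} lo={d}
  L5 li=∅ lo=∅

Conflict graph:
  b↔{d}
  d↔{b,v}
  n↔∅
  v↔{d}
  z↔∅

Chromatic number:
  {b,d} pairwise interfere (2-clique) ⇒ χ ≥ 2
  2-colouring: r0={d,n,z}  r1={b,v}
  χ = 2

Answer: 2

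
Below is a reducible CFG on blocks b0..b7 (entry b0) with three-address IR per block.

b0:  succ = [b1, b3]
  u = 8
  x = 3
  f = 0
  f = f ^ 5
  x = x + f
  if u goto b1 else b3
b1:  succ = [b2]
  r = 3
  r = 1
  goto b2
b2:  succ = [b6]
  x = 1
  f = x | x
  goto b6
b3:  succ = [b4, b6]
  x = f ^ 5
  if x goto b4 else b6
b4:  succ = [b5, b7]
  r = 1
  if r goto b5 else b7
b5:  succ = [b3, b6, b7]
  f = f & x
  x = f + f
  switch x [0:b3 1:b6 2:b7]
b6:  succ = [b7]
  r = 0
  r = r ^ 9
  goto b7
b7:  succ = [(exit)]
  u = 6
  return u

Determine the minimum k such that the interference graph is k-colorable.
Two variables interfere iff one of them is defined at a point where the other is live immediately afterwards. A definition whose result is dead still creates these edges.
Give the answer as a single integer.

def/use:
  b0: def={f,u,x} ue=∅
  b1: def={r} ue=∅
  b2: def={f,x} ue=∅
  b3: def={x} ue={f}
  b4: def={r} ue=∅
  b5: def={f,x} ue={f,x}
  b6: def={r} ue=∅
  b7: def={u} ue=∅

Liveness:
  b0: in=∅ out={f}
  b1: in=∅ out=∅
  b2: in=∅ out=∅
  b3: in={f} out={f,x}
  b4: in={f,x} out={f,x}
  b5: in={f,x} out={f}
  b6: in=∅ out=∅
  b7: in=∅ out=∅

Conflict graph:
  f: {r,u,x}
  r: {f,x}
  u: {f,x}
  x: {f,r,u}

Chromatic number:
  lower bound: {f,r,x} mutually conflict ⇒ χ ≥ 3
  assign f→c0 r→c2 u→c2 x→c1 — no edge inside a register ⇒ χ ≤ 3
  χ = 3

Answer: 3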